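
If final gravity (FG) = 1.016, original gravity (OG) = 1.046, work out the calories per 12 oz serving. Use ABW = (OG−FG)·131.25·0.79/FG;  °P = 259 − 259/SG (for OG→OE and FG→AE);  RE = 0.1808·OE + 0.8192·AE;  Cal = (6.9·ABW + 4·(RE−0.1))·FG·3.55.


ABW = (1.046 − 1.016)·131.25·0.79/1.016 = 3.0616
OE = 259 − 259/1.046 = 11.3901 °P
AE = 259 − 259/1.016 = 4.0787 °P
RE = 0.1808·11.3901 + 0.8192·4.0787 = 5.4006 °P
Cal = (6.9·3.0616 + 4·(5.4006−0.1))·1.016·3.55

152.6680 kcal


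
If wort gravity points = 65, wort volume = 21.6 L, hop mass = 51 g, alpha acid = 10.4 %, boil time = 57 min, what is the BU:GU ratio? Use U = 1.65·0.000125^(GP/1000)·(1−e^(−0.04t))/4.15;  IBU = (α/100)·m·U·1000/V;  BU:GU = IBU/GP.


U = 1.65·0.000125^(65/1000)·(1−e^(−0.04·57))/4.15 = 0.1990
IBU = (10.4/100)·51·0.1990·1000/21.6 = 48.8679
BU:GU = 48.8679/65

0.7518


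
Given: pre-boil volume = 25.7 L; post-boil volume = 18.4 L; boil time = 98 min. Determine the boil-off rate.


rate = (V_pre − V_post) / (t_min/60)
rate = (25.7 − 18.4) / (98/60)

4.4694 L/hr


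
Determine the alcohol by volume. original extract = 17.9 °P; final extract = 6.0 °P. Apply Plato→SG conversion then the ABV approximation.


SG = 259/(259 − P);  ABV = (OG − FG)·131.25
OG = 259/(259 − 17.9) = 1.0742
FG = 259/(259 − 6.0) = 1.0237
ABV = (1.0742 − 1.0237)·131.25

6.6318 % ABV


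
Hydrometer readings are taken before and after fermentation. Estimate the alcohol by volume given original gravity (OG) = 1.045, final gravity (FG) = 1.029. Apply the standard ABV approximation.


ABV = (OG − FG) · 131.25
ABV = (1.045 − 1.029) · 131.25

2.1000 % ABV


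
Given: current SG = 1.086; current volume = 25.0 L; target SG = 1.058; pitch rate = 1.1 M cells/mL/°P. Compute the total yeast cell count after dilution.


V_w = V·((SG_c−1)/(SG_t−1)−1);  °P = 259 − 259/SG_t;  cells = rate·(V+V_w)·°P
V_w = 25.0·((1.086−1)/(1.058−1)−1) = 12.0690
V_final = 25.0 + 12.0690 = 37.0690
°P = 259 − 259/1.058 = 14.1985
cells = 1.1·37.0690·14.1985

578.9556 billion cells


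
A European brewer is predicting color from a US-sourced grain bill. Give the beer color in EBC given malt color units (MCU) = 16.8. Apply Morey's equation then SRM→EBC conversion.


SRM = 1.4922·MCU^0.6859;  EBC = SRM·1.97
SRM = 1.4922·16.8^0.6859 = 10.3340
EBC = 10.3340·1.97

20.3579 EBC


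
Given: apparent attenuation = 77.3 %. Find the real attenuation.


RA = AA · 0.8192
RA = 77.3 · 0.8192

63.3242 %


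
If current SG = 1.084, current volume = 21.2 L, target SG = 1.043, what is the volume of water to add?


V_water = V·((SG_curr − 1)/(SG_target − 1) − 1)
V_water = 21.2·((1.084 − 1)/(1.043 − 1) − 1)

20.2140 L


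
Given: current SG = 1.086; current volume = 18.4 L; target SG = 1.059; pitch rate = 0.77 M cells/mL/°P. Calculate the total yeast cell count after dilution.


V_w = V·((SG_c−1)/(SG_t−1)−1);  °P = 259 − 259/SG_t;  cells = rate·(V+V_w)·°P
V_w = 18.4·((1.086−1)/(1.059−1)−1) = 8.4203
V_final = 18.4 + 8.4203 = 26.8203
°P = 259 − 259/1.059 = 14.4297
cells = 0.77·26.8203·14.4297

297.9963 billion cells


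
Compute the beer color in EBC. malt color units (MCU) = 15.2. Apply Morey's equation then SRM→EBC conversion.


SRM = 1.4922·MCU^0.6859;  EBC = SRM·1.97
SRM = 1.4922·15.2^0.6859 = 9.6484
EBC = 9.6484·1.97

19.0073 EBC


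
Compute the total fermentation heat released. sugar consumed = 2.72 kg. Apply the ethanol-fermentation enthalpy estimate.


Q = m_sugar · 590 kJ/kg
Q = 2.72 · 590

1604.8000 kJ


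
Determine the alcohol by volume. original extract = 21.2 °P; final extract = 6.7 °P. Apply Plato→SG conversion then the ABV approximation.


SG = 259/(259 − P);  ABV = (OG − FG)·131.25
OG = 259/(259 − 21.2) = 1.0892
FG = 259/(259 − 6.7) = 1.0266
ABV = (1.0892 − 1.0266)·131.25

8.2156 % ABV


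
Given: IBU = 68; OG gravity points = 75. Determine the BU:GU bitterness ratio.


BU:GU = IBU / OG_points
BU:GU = 68 / 75

0.9067


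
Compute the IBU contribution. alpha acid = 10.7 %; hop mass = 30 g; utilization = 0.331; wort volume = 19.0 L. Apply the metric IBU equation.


IBU = (α/100)·mass·U·1000 / V
IBU = (10.7/100)·30·0.331·1000 / 19.0

55.9216 IBU


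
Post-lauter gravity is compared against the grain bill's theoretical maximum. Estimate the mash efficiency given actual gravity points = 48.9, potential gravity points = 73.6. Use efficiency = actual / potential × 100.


efficiency = 48.9 / 73.6 × 100

66.4402 %


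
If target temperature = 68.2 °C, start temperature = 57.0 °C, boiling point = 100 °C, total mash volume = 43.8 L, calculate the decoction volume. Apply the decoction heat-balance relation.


V_dec = V_total·(T_target − T_start)/(T_boil − T_start)
V_dec = 43.8·(68.2 − 57.0)/(100 − 57.0)

11.4084 L


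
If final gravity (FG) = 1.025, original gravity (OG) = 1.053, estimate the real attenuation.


AA = (OG−FG)/(OG−1)·100;  RA = AA·0.8192
AA = (1.053 − 1.025)/(1.053 − 1)·100 = 52.8302
RA = 52.8302·0.8192

43.2785 %


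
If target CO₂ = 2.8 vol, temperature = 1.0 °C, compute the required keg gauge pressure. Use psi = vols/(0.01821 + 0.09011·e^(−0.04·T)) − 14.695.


psi = 2.8/(0.01821 + 0.09011·e^(−0.04·1.0)) − 14.695

12.0259 psi


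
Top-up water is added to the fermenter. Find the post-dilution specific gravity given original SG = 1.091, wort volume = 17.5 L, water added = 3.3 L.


SG_new = 1 + (SG_old − 1)·V_old/(V_old + V_water)
pts = (1.091 − 1)·1000·17.5/(17.5 + 3.3) = 76.5625
SG_new = 1 + 76.5625/1000

1.0766


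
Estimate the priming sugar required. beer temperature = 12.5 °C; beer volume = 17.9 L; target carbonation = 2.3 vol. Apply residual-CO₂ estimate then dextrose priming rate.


residual = 14.695·(0.01821 + 0.09011·e^(−0.04·T));  sugar = (target − residual)·4.0·V
residual = 14.695·(0.01821 + 0.09011·e^(−0.04·12.5)) = 1.0707
sugar = (2.3 − 1.0707)·4.0·17.9

88.0148 g


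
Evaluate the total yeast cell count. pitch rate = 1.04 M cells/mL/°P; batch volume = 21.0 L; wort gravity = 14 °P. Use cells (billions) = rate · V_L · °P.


cells = 1.04 · 21.0 · 14

305.7600 billion cells


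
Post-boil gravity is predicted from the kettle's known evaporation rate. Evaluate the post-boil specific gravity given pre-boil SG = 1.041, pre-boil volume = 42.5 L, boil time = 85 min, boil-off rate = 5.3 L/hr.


V_post = V_pre − rate·(t/60);  SG_post = 1 + (SG_pre−1)·V_pre/V_post
V_post = 42.5 − 5.3·(85/60) = 34.9917
SG_post = 1 + (1.041 − 1)·42.5/34.9917

1.0498


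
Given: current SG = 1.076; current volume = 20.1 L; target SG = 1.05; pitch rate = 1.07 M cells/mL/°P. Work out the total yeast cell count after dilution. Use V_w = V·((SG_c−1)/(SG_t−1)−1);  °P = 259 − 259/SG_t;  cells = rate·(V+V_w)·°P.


V_w = 20.1·((1.076−1)/(1.05−1)−1) = 10.4520
V_final = 20.1 + 10.4520 = 30.5520
°P = 259 − 259/1.05 = 12.3333
cells = 1.07·30.5520·12.3333

403.1846 billion cells


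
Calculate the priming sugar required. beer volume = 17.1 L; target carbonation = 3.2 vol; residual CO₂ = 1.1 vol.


sugar = (target − residual)·4.0·V
sugar = (3.2 − 1.1)·4.0·17.1

143.6400 g


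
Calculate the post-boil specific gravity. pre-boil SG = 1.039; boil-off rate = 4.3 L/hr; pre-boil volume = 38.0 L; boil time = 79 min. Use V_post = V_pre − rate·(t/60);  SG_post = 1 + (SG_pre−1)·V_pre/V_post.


V_post = 38.0 − 4.3·(79/60) = 32.3383
SG_post = 1 + (1.039 − 1)·38.0/32.3383

1.0458


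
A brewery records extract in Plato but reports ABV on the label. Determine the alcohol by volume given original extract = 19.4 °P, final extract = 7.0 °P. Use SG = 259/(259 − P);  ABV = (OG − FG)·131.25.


OG = 259/(259 − 19.4) = 1.0810
FG = 259/(259 − 7.0) = 1.0278
ABV = (1.0810 − 1.0278)·131.25

6.9813 % ABV


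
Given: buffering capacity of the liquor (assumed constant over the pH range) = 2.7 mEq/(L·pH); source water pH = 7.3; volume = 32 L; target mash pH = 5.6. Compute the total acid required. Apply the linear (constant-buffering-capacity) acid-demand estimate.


acid = buffering capacity · (pH_source − pH_target) · V
acid = 2.7 · (7.3 − 5.6) · 32

146.8800 mEq


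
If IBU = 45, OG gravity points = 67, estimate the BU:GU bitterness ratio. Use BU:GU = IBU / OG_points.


BU:GU = 45 / 67

0.6716


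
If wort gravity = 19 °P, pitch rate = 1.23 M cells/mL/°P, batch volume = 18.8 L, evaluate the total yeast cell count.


cells (billions) = rate · V_L · °P
cells = 1.23 · 18.8 · 19

439.3560 billion cells


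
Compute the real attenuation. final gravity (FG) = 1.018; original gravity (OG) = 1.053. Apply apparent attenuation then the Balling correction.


AA = (OG−FG)/(OG−1)·100;  RA = AA·0.8192
AA = (1.053 − 1.018)/(1.053 − 1)·100 = 66.0377
RA = 66.0377·0.8192

54.0981 %


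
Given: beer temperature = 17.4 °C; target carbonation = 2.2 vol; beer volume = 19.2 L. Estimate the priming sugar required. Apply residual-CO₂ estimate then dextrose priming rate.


residual = 14.695·(0.01821 + 0.09011·e^(−0.04·T));  sugar = (target − residual)·4.0·V
residual = 14.695·(0.01821 + 0.09011·e^(−0.04·17.4)) = 0.9278
sugar = (2.2 − 0.9278)·4.0·19.2

97.7055 g


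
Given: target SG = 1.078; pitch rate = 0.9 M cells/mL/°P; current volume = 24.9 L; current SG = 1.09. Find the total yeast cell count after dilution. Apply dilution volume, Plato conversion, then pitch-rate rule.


V_w = V·((SG_c−1)/(SG_t−1)−1);  °P = 259 − 259/SG_t;  cells = rate·(V+V_w)·°P
V_w = 24.9·((1.09−1)/(1.078−1)−1) = 3.8308
V_final = 24.9 + 3.8308 = 28.7308
°P = 259 − 259/1.078 = 18.7403
cells = 0.9·28.7308·18.7403

484.5799 billion cells


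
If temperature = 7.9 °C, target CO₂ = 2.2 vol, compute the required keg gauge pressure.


psi = vols/(0.01821 + 0.09011·e^(−0.04·T)) − 14.695
psi = 2.2/(0.01821 + 0.09011·e^(−0.04·7.9)) − 14.695

11.5250 psi


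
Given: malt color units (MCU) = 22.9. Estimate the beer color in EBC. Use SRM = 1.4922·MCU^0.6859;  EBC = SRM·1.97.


SRM = 1.4922·22.9^0.6859 = 12.7802
EBC = 12.7802·1.97

25.1770 EBC


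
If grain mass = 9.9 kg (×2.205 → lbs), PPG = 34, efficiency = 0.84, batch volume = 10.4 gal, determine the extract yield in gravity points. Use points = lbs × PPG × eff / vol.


lbs = 9.9 × 2.205 = 21.8295
points = 21.8295 × 34 × 0.84 / 10.4

59.9472 points


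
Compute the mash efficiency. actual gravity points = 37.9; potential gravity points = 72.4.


efficiency = actual / potential × 100
efficiency = 37.9 / 72.4 × 100

52.3481 %


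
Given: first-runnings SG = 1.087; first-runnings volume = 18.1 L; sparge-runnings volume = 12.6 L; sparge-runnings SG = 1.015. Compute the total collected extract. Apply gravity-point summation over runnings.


total = Σ (SG_i − 1)·1000·V_i
first = (1.087 − 1)·1000·18.1 = 1574.7000
sparge = (1.015 − 1)·1000·12.6 = 189.0000
total = 1574.7000 + 189.0000

1763.7000 gravity·L


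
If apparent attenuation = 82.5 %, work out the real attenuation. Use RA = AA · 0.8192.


RA = 82.5 · 0.8192

67.5840 %


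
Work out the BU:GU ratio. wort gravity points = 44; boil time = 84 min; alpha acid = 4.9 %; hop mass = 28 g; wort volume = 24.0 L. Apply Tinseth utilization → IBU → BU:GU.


U = 1.65·0.000125^(GP/1000)·(1−e^(−0.04t))/4.15;  IBU = (α/100)·m·U·1000/V;  BU:GU = IBU/GP
U = 1.65·0.000125^(44/1000)·(1−e^(−0.04·84))/4.15 = 0.2584
IBU = (4.9/100)·28·0.2584·1000/24.0 = 14.7737
BU:GU = 14.7737/44

0.3358


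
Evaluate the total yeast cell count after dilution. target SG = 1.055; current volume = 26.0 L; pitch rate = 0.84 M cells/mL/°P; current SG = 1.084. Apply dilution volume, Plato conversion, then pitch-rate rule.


V_w = V·((SG_c−1)/(SG_t−1)−1);  °P = 259 − 259/SG_t;  cells = rate·(V+V_w)·°P
V_w = 26.0·((1.084−1)/(1.055−1)−1) = 13.7091
V_final = 26.0 + 13.7091 = 39.7091
°P = 259 − 259/1.055 = 13.5024
cells = 0.84·39.7091·13.5024

450.3801 billion cells


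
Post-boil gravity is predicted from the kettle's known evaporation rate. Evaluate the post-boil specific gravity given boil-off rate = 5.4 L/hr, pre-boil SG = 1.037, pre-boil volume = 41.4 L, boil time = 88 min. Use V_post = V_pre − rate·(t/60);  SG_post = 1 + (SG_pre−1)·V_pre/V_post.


V_post = 41.4 − 5.4·(88/60) = 33.4800
SG_post = 1 + (1.037 − 1)·41.4/33.4800

1.0458


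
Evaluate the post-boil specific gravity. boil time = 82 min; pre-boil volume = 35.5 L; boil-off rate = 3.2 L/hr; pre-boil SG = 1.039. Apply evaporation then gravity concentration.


V_post = V_pre − rate·(t/60);  SG_post = 1 + (SG_pre−1)·V_pre/V_post
V_post = 35.5 − 3.2·(82/60) = 31.1267
SG_post = 1 + (1.039 − 1)·35.5/31.1267

1.0445


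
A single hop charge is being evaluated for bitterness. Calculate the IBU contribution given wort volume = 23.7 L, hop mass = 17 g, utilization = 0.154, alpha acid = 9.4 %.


IBU = (α/100)·mass·U·1000 / V
IBU = (9.4/100)·17·0.154·1000 / 23.7

10.3836 IBU


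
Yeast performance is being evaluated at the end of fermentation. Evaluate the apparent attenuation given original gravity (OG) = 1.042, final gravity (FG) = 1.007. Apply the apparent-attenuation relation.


AA = (OG − FG)/(OG − 1) · 100
AA = (1.042 − 1.007)/(1.042 − 1) · 100

83.3333 %


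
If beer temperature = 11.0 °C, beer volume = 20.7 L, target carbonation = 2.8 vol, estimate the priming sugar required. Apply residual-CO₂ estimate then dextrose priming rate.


residual = 14.695·(0.01821 + 0.09011·e^(−0.04·T));  sugar = (target − residual)·4.0·V
residual = 14.695·(0.01821 + 0.09011·e^(−0.04·11.0)) = 1.1204
sugar = (2.8 − 1.1204)·4.0·20.7

139.0703 g


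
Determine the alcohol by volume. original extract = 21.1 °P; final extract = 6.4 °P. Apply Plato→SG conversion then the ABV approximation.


SG = 259/(259 − P);  ABV = (OG − FG)·131.25
OG = 259/(259 − 21.1) = 1.0887
FG = 259/(259 − 6.4) = 1.0253
ABV = (1.0887 − 1.0253)·131.25

8.3155 % ABV


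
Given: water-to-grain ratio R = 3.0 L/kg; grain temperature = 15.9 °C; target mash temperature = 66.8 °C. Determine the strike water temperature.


T_strike = (0.41/R)·(T_mash − T_grain) + T_mash
T_strike = (0.41/3.0)·(66.8 − 15.9) + 66.8

73.7563 °C


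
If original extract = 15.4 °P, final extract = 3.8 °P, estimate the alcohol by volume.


SG = 259/(259 − P);  ABV = (OG − FG)·131.25
OG = 259/(259 − 15.4) = 1.0632
FG = 259/(259 − 3.8) = 1.0149
ABV = (1.0632 − 1.0149)·131.25

6.3431 % ABV


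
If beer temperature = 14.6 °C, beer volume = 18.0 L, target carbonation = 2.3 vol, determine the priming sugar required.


residual = 14.695·(0.01821 + 0.09011·e^(−0.04·T));  sugar = (target − residual)·4.0·V
residual = 14.695·(0.01821 + 0.09011·e^(−0.04·14.6)) = 1.0060
sugar = (2.3 − 1.0060)·4.0·18.0

93.1655 g


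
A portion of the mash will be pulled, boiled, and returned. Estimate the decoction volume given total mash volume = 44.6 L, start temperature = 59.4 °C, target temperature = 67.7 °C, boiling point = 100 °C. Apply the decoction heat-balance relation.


V_dec = V_total·(T_target − T_start)/(T_boil − T_start)
V_dec = 44.6·(67.7 − 59.4)/(100 − 59.4)

9.1177 L


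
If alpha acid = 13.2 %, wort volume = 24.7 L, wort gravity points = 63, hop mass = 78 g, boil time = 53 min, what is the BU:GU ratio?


U = 1.65·0.000125^(GP/1000)·(1−e^(−0.04t))/4.15;  IBU = (α/100)·m·U·1000/V;  BU:GU = IBU/GP
U = 1.65·0.000125^(63/1000)·(1−e^(−0.04·53))/4.15 = 0.1986
IBU = (13.2/100)·78·0.1986·1000/24.7 = 82.7904
BU:GU = 82.7904/63

1.3141


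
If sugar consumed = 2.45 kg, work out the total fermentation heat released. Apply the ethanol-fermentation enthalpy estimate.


Q = m_sugar · 590 kJ/kg
Q = 2.45 · 590

1445.5000 kJ


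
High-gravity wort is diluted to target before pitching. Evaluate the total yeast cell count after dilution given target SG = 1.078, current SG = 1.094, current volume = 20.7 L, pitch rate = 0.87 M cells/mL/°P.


V_w = V·((SG_c−1)/(SG_t−1)−1);  °P = 259 − 259/SG_t;  cells = rate·(V+V_w)·°P
V_w = 20.7·((1.094−1)/(1.078−1)−1) = 4.2462
V_final = 20.7 + 4.2462 = 24.9462
°P = 259 − 259/1.078 = 18.7403
cells = 0.87·24.9462·18.7403

406.7227 billion cells


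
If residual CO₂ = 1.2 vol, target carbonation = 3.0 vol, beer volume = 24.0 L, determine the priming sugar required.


sugar = (target − residual)·4.0·V
sugar = (3.0 − 1.2)·4.0·24.0

172.8000 g


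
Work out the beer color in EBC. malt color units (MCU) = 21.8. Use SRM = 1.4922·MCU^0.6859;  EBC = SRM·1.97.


SRM = 1.4922·21.8^0.6859 = 12.3559
EBC = 12.3559·1.97

24.3411 EBC


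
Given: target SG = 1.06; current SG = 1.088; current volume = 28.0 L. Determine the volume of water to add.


V_water = V·((SG_curr − 1)/(SG_target − 1) − 1)
V_water = 28.0·((1.088 − 1)/(1.06 − 1) − 1)

13.0667 L


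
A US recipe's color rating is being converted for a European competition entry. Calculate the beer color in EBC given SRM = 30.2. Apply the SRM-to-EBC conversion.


EBC = SRM · 1.97
EBC = 30.2 · 1.97

59.4940 EBC


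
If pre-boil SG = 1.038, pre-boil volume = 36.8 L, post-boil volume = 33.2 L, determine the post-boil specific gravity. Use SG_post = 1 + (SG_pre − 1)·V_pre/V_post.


pts_pre = (1.038 − 1)·1000 = 38.0000
pts_post = 38.0000·36.8/33.2 = 42.1205
SG_post = 1 + 42.1205/1000

1.0421


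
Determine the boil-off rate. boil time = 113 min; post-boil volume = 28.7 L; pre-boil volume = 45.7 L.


rate = (V_pre − V_post) / (t_min/60)
rate = (45.7 − 28.7) / (113/60)

9.0265 L/hr


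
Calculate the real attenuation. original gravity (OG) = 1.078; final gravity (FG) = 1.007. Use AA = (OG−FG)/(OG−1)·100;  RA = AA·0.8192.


AA = (1.078 − 1.007)/(1.078 − 1)·100 = 91.0256
RA = 91.0256·0.8192

74.5682 %


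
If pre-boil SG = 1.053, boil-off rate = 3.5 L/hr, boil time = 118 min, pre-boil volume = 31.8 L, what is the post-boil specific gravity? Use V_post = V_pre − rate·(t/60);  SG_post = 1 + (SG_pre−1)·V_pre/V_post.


V_post = 31.8 − 3.5·(118/60) = 24.9167
SG_post = 1 + (1.053 − 1)·31.8/24.9167

1.0676


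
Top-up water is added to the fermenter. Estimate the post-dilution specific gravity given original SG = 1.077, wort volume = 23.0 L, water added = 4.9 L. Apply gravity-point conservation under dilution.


SG_new = 1 + (SG_old − 1)·V_old/(V_old + V_water)
pts = (1.077 − 1)·1000·23.0/(23.0 + 4.9) = 63.4767
SG_new = 1 + 63.4767/1000

1.0635


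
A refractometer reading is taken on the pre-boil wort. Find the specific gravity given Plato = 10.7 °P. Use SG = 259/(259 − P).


SG = 259/(259 − 10.7)

1.0431


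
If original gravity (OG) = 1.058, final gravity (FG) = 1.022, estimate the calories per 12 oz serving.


ABW = (OG−FG)·131.25·0.79/FG;  °P = 259 − 259/SG (for OG→OE and FG→AE);  RE = 0.1808·OE + 0.8192·AE;  Cal = (6.9·ABW + 4·(RE−0.1))·FG·3.55
ABW = (1.058 − 1.022)·131.25·0.79/1.022 = 3.6524
OE = 259 − 259/1.058 = 14.1985 °P
AE = 259 − 259/1.022 = 5.5753 °P
RE = 0.1808·14.1985 + 0.8192·5.5753 = 7.1344 °P
Cal = (6.9·3.6524 + 4·(7.1344−0.1))·1.022·3.55

193.5198 kcal


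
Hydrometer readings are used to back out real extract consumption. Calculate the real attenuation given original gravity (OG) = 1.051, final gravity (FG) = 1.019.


AA = (OG−FG)/(OG−1)·100;  RA = AA·0.8192
AA = (1.051 − 1.019)/(1.051 − 1)·100 = 62.7451
RA = 62.7451·0.8192

51.4008 %


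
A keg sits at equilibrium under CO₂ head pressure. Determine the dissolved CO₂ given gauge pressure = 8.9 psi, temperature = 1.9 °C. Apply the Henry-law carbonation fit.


vols = (P + 14.695)·(0.01821 + 0.09011·e^(−0.04·T))
vols = (8.9 + 14.695)·(0.01821 + 0.09011·e^(−0.04·1.9))

2.4002 volumes


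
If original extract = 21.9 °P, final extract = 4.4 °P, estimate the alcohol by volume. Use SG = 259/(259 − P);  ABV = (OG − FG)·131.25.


OG = 259/(259 − 21.9) = 1.0924
FG = 259/(259 − 4.4) = 1.0173
ABV = (1.0924 − 1.0173)·131.25

9.8548 % ABV


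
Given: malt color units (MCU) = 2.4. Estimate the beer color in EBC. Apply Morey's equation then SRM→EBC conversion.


SRM = 1.4922·MCU^0.6859;  EBC = SRM·1.97
SRM = 1.4922·2.4^0.6859 = 2.7203
EBC = 2.7203·1.97

5.3590 EBC


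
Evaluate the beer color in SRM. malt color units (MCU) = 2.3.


SRM = 1.4922 · MCU^0.6859
SRM = 1.4922 · 2.3^0.6859

2.6420 SRM


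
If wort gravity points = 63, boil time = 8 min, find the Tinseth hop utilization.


U = 1.65·0.000125^(GP/1000) · (1 − e^(−0.04·t))/4.15
bigness = 1.65·0.000125^(63/1000) = 0.9367
boil_factor = (1 − e^(−0.04·8))/4.15 = 0.0660
U = 0.9367 · 0.0660

0.0618


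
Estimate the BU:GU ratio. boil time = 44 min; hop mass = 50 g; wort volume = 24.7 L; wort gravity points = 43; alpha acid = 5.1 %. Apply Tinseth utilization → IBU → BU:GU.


U = 1.65·0.000125^(GP/1000)·(1−e^(−0.04t))/4.15;  IBU = (α/100)·m·U·1000/V;  BU:GU = IBU/GP
U = 1.65·0.000125^(43/1000)·(1−e^(−0.04·44))/4.15 = 0.2237
IBU = (5.1/100)·50·0.2237·1000/24.7 = 23.0915
BU:GU = 23.0915/43

0.5370


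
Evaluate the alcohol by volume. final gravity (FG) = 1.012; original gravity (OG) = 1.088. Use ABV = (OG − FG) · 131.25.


ABV = (1.088 − 1.012) · 131.25

9.9750 % ABV


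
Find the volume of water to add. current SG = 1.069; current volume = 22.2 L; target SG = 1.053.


V_water = V·((SG_curr − 1)/(SG_target − 1) − 1)
V_water = 22.2·((1.069 − 1)/(1.053 − 1) − 1)

6.7019 L


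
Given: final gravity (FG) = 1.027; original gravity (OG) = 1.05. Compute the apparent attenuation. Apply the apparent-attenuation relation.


AA = (OG − FG)/(OG − 1) · 100
AA = (1.05 − 1.027)/(1.05 − 1) · 100

46.0000 %


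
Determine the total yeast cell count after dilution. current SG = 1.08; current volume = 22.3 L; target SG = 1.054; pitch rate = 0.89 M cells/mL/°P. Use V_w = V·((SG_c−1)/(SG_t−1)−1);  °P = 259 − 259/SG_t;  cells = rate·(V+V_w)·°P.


V_w = 22.3·((1.08−1)/(1.054−1)−1) = 10.7370
V_final = 22.3 + 10.7370 = 33.0370
°P = 259 − 259/1.054 = 13.2694
cells = 0.89·33.0370·13.2694

390.1611 billion cells


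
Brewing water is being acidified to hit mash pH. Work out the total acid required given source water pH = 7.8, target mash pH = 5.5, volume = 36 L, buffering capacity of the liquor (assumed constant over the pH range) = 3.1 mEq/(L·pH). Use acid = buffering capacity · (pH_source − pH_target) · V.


acid = 3.1 · (7.8 − 5.5) · 36

256.6800 mEq


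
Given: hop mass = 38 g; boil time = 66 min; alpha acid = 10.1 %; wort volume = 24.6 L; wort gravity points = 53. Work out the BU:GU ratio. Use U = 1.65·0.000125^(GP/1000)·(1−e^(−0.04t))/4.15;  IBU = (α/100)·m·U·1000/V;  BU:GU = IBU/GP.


U = 1.65·0.000125^(53/1000)·(1−e^(−0.04·66))/4.15 = 0.2293
IBU = (10.1/100)·38·0.2293·1000/24.6 = 35.7757
BU:GU = 35.7757/53

0.6750


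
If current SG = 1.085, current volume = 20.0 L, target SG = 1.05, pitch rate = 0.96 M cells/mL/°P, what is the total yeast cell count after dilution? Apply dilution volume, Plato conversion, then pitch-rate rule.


V_w = V·((SG_c−1)/(SG_t−1)−1);  °P = 259 − 259/SG_t;  cells = rate·(V+V_w)·°P
V_w = 20.0·((1.085−1)/(1.05−1)−1) = 14.0000
V_final = 20.0 + 14.0000 = 34.0000
°P = 259 − 259/1.05 = 12.3333
cells = 0.96·34.0000·12.3333

402.5600 billion cells


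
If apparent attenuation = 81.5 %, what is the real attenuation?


RA = AA · 0.8192
RA = 81.5 · 0.8192

66.7648 %


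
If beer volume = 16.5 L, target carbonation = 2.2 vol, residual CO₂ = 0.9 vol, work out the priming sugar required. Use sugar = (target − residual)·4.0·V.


sugar = (2.2 − 0.9)·4.0·16.5

85.8000 g


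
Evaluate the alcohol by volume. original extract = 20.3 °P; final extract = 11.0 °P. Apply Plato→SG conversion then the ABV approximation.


SG = 259/(259 − P);  ABV = (OG − FG)·131.25
OG = 259/(259 − 20.3) = 1.0850
FG = 259/(259 − 11.0) = 1.0444
ABV = (1.0850 − 1.0444)·131.25

5.3405 % ABV


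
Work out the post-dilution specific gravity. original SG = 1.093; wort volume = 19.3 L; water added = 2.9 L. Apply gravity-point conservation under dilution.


SG_new = 1 + (SG_old − 1)·V_old/(V_old + V_water)
pts = (1.093 − 1)·1000·19.3/(19.3 + 2.9) = 80.8514
SG_new = 1 + 80.8514/1000

1.0809


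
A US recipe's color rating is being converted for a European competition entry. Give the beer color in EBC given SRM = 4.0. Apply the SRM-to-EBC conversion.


EBC = SRM · 1.97
EBC = 4.0 · 1.97

7.8800 EBC


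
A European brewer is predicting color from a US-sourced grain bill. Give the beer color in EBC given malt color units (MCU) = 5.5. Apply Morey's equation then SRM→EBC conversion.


SRM = 1.4922·MCU^0.6859;  EBC = SRM·1.97
SRM = 1.4922·5.5^0.6859 = 4.8044
EBC = 4.8044·1.97

9.4647 EBC


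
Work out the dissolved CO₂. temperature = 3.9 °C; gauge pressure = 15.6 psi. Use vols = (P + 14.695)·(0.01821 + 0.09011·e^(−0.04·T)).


vols = (15.6 + 14.695)·(0.01821 + 0.09011·e^(−0.04·3.9))

2.8872 volumes


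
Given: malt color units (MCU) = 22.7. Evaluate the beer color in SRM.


SRM = 1.4922 · MCU^0.6859
SRM = 1.4922 · 22.7^0.6859

12.7036 SRM


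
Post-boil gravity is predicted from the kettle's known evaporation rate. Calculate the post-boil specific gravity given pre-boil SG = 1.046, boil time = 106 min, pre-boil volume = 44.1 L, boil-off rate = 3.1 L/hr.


V_post = V_pre − rate·(t/60);  SG_post = 1 + (SG_pre−1)·V_pre/V_post
V_post = 44.1 − 3.1·(106/60) = 38.6233
SG_post = 1 + (1.046 − 1)·44.1/38.6233

1.0525


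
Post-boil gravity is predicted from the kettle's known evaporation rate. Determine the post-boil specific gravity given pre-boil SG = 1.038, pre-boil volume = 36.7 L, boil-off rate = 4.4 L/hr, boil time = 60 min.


V_post = V_pre − rate·(t/60);  SG_post = 1 + (SG_pre−1)·V_pre/V_post
V_post = 36.7 − 4.4·(60/60) = 32.3000
SG_post = 1 + (1.038 − 1)·36.7/32.3000

1.0432


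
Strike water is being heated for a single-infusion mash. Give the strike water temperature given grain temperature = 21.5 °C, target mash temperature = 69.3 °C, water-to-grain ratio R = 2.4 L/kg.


T_strike = (0.41/R)·(T_mash − T_grain) + T_mash
T_strike = (0.41/2.4)·(69.3 − 21.5) + 69.3

77.4658 °C


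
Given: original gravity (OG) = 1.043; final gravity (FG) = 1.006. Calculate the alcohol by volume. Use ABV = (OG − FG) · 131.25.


ABV = (1.043 − 1.006) · 131.25

4.8562 % ABV


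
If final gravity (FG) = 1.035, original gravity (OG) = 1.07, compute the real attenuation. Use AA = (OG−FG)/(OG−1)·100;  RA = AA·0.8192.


AA = (1.07 − 1.035)/(1.07 − 1)·100 = 50.0000
RA = 50.0000·0.8192

40.9600 %


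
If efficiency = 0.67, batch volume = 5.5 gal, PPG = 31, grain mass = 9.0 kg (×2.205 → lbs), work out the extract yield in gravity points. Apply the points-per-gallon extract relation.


points = lbs × PPG × eff / vol
lbs = 9.0 × 2.205 = 19.8450
points = 19.8450 × 31 × 0.67 / 5.5

74.9419 points


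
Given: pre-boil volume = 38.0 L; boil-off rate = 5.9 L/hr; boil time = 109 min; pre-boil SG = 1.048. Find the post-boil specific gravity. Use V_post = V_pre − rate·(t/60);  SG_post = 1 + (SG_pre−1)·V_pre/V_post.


V_post = 38.0 − 5.9·(109/60) = 27.2817
SG_post = 1 + (1.048 − 1)·38.0/27.2817

1.0669


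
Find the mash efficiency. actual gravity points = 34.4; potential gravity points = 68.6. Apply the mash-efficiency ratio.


efficiency = actual / potential × 100
efficiency = 34.4 / 68.6 × 100

50.1458 %


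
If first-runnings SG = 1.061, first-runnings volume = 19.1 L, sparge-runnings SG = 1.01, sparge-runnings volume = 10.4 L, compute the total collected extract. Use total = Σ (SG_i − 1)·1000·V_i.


first = (1.061 − 1)·1000·19.1 = 1165.1000
sparge = (1.01 − 1)·1000·10.4 = 104.0000
total = 1165.1000 + 104.0000

1269.1000 gravity·L


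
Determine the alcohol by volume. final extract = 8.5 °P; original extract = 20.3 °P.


SG = 259/(259 − P);  ABV = (OG − FG)·131.25
OG = 259/(259 − 20.3) = 1.0850
FG = 259/(259 − 8.5) = 1.0339
ABV = (1.0850 − 1.0339)·131.25

6.7084 % ABV


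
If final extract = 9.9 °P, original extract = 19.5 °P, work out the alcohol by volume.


SG = 259/(259 − P);  ABV = (OG − FG)·131.25
OG = 259/(259 − 19.5) = 1.0814
FG = 259/(259 − 9.9) = 1.0397
ABV = (1.0814 − 1.0397)·131.25

5.4700 % ABV


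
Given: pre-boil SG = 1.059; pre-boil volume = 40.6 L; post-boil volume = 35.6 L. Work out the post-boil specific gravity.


SG_post = 1 + (SG_pre − 1)·V_pre/V_post
pts_pre = (1.059 − 1)·1000 = 59.0000
pts_post = 59.0000·40.6/35.6 = 67.2865
SG_post = 1 + 67.2865/1000

1.0673


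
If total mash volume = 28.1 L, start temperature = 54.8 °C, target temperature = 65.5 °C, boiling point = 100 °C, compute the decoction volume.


V_dec = V_total·(T_target − T_start)/(T_boil − T_start)
V_dec = 28.1·(65.5 − 54.8)/(100 − 54.8)

6.6520 L


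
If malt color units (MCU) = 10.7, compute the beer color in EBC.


SRM = 1.4922·MCU^0.6859;  EBC = SRM·1.97
SRM = 1.4922·10.7^0.6859 = 7.5837
EBC = 7.5837·1.97

14.9399 EBC


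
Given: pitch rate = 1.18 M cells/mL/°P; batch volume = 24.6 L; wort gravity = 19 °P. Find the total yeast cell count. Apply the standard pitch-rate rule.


cells (billions) = rate · V_L · °P
cells = 1.18 · 24.6 · 19

551.5320 billion cells


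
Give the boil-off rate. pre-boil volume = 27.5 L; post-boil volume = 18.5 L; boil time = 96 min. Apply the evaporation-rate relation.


rate = (V_pre − V_post) / (t_min/60)
rate = (27.5 − 18.5) / (96/60)

5.6250 L/hr


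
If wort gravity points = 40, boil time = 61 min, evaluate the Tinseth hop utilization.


U = 1.65·0.000125^(GP/1000) · (1 − e^(−0.04·t))/4.15
bigness = 1.65·0.000125^(40/1000) = 1.1518
boil_factor = (1 − e^(−0.04·61))/4.15 = 0.2200
U = 1.1518 · 0.2200

0.2533


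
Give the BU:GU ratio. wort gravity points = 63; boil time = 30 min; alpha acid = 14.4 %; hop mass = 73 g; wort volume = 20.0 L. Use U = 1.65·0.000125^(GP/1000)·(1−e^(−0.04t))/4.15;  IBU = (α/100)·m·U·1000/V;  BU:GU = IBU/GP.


U = 1.65·0.000125^(63/1000)·(1−e^(−0.04·30))/4.15 = 0.1577
IBU = (14.4/100)·73·0.1577·1000/20.0 = 82.8997
BU:GU = 82.8997/63

1.3159


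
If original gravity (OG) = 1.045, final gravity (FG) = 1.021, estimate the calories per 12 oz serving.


ABW = (OG−FG)·131.25·0.79/FG;  °P = 259 − 259/SG (for OG→OE and FG→AE);  RE = 0.1808·OE + 0.8192·AE;  Cal = (6.9·ABW + 4·(RE−0.1))·FG·3.55
ABW = (1.045 − 1.021)·131.25·0.79/1.021 = 2.4373
OE = 259 − 259/1.045 = 11.1531 °P
AE = 259 − 259/1.021 = 5.3271 °P
RE = 0.1808·11.1531 + 0.8192·5.3271 = 6.3805 °P
Cal = (6.9·2.4373 + 4·(6.3805−0.1))·1.021·3.55

152.0113 kcal


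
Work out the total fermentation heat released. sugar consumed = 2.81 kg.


Q = m_sugar · 590 kJ/kg
Q = 2.81 · 590

1657.9000 kJ


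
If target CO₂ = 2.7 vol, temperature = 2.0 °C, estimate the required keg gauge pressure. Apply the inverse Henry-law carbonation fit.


psi = vols/(0.01821 + 0.09011·e^(−0.04·T)) − 14.695
psi = 2.7/(0.01821 + 0.09011·e^(−0.04·2.0)) − 14.695

11.9343 psi


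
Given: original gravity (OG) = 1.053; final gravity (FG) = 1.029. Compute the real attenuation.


AA = (OG−FG)/(OG−1)·100;  RA = AA·0.8192
AA = (1.053 − 1.029)/(1.053 − 1)·100 = 45.2830
RA = 45.2830·0.8192

37.0958 %


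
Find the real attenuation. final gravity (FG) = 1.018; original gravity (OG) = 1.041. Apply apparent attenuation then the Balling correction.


AA = (OG−FG)/(OG−1)·100;  RA = AA·0.8192
AA = (1.041 − 1.018)/(1.041 − 1)·100 = 56.0976
RA = 56.0976·0.8192

45.9551 %


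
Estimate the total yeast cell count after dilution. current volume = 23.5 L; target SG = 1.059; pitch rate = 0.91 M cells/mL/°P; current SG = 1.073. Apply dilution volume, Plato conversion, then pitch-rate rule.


V_w = V·((SG_c−1)/(SG_t−1)−1);  °P = 259 − 259/SG_t;  cells = rate·(V+V_w)·°P
V_w = 23.5·((1.073−1)/(1.059−1)−1) = 5.5763
V_final = 23.5 + 5.5763 = 29.0763
°P = 259 − 259/1.059 = 14.4297
cells = 0.91·29.0763·14.4297

381.8000 billion cells


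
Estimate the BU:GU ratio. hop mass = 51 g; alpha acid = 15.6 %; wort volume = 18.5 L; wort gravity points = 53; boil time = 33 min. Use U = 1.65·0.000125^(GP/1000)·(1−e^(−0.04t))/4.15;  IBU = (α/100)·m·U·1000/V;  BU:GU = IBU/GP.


U = 1.65·0.000125^(53/1000)·(1−e^(−0.04·33))/4.15 = 0.1810
IBU = (15.6/100)·51·0.1810·1000/18.5 = 77.8250
BU:GU = 77.8250/53

1.4684


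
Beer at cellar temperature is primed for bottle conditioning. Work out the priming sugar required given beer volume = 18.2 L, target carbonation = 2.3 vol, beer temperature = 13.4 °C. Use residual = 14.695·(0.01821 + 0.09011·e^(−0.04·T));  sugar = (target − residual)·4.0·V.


residual = 14.695·(0.01821 + 0.09011·e^(−0.04·13.4)) = 1.0423
sugar = (2.3 − 1.0423)·4.0·18.2

91.5573 g


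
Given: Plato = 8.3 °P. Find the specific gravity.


SG = 259/(259 − P)
SG = 259/(259 − 8.3)

1.0331


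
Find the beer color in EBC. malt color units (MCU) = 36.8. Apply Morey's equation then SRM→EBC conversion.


SRM = 1.4922·MCU^0.6859;  EBC = SRM·1.97
SRM = 1.4922·36.8^0.6859 = 17.6947
EBC = 17.6947·1.97

34.8585 EBC


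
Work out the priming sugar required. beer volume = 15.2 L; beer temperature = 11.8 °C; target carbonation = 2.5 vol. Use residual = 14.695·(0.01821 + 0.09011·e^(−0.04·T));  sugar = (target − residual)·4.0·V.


residual = 14.695·(0.01821 + 0.09011·e^(−0.04·11.8)) = 1.0935
sugar = (2.5 − 1.0935)·4.0·15.2

85.5122 g


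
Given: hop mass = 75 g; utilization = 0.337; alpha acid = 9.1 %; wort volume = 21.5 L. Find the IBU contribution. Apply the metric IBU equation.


IBU = (α/100)·mass·U·1000 / V
IBU = (9.1/100)·75·0.337·1000 / 21.5

106.9779 IBU


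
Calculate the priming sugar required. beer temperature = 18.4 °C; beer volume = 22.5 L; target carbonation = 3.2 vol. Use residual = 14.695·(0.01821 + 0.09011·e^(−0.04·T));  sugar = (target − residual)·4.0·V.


residual = 14.695·(0.01821 + 0.09011·e^(−0.04·18.4)) = 0.9019
sugar = (3.2 − 0.9019)·4.0·22.5

206.8284 g


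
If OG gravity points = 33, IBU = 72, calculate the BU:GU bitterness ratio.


BU:GU = IBU / OG_points
BU:GU = 72 / 33

2.1818


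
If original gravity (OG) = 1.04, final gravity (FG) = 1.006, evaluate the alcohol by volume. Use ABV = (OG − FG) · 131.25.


ABV = (1.04 − 1.006) · 131.25

4.4625 % ABV


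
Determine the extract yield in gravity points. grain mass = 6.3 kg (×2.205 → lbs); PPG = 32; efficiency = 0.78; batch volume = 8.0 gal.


points = lbs × PPG × eff / vol
lbs = 6.3 × 2.205 = 13.8915
points = 13.8915 × 32 × 0.78 / 8.0

43.3415 points


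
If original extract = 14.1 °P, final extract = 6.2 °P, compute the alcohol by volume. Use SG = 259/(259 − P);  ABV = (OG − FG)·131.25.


OG = 259/(259 − 14.1) = 1.0576
FG = 259/(259 − 6.2) = 1.0245
ABV = (1.0576 − 1.0245)·131.25

4.3377 % ABV


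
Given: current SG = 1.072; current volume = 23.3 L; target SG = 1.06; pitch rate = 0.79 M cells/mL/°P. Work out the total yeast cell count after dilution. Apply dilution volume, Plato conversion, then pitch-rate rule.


V_w = V·((SG_c−1)/(SG_t−1)−1);  °P = 259 − 259/SG_t;  cells = rate·(V+V_w)·°P
V_w = 23.3·((1.072−1)/(1.06−1)−1) = 4.6600
V_final = 23.3 + 4.6600 = 27.9600
°P = 259 − 259/1.06 = 14.6604
cells = 0.79·27.9600·14.6604

323.8243 billion cells


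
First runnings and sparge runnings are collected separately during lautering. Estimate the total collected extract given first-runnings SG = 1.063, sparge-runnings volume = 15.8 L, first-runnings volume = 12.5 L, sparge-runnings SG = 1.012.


total = Σ (SG_i − 1)·1000·V_i
first = (1.063 − 1)·1000·12.5 = 787.5000
sparge = (1.012 − 1)·1000·15.8 = 189.6000
total = 787.5000 + 189.6000

977.1000 gravity·L


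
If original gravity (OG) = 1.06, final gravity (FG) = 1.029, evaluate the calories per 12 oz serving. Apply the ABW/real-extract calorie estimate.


ABW = (OG−FG)·131.25·0.79/FG;  °P = 259 − 259/SG (for OG→OE and FG→AE);  RE = 0.1808·OE + 0.8192·AE;  Cal = (6.9·ABW + 4·(RE−0.1))·FG·3.55
ABW = (1.06 − 1.029)·131.25·0.79/1.029 = 3.1237
OE = 259 − 259/1.06 = 14.6604 °P
AE = 259 − 259/1.029 = 7.2993 °P
RE = 0.1808·14.6604 + 0.8192·7.2993 = 8.6302 °P
Cal = (6.9·3.1237 + 4·(8.6302−0.1))·1.029·3.55

203.3761 kcal


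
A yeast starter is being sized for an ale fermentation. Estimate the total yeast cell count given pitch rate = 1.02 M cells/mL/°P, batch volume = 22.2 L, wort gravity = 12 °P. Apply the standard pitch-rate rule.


cells (billions) = rate · V_L · °P
cells = 1.02 · 22.2 · 12

271.7280 billion cells


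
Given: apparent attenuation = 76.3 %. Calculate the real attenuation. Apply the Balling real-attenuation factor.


RA = AA · 0.8192
RA = 76.3 · 0.8192

62.5050 %


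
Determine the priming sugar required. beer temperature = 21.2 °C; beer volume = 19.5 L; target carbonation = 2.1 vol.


residual = 14.695·(0.01821 + 0.09011·e^(−0.04·T));  sugar = (target − residual)·4.0·V
residual = 14.695·(0.01821 + 0.09011·e^(−0.04·21.2)) = 0.8347
sugar = (2.1 − 0.8347)·4.0·19.5

98.6936 g


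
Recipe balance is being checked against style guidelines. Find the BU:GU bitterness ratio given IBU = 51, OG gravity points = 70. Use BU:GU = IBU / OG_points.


BU:GU = 51 / 70

0.7286


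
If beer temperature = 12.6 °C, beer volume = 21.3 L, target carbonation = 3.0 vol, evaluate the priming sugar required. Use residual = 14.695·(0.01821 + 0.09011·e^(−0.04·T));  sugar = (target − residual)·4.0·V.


residual = 14.695·(0.01821 + 0.09011·e^(−0.04·12.6)) = 1.0675
sugar = (3.0 − 1.0675)·4.0·21.3

164.6458 g


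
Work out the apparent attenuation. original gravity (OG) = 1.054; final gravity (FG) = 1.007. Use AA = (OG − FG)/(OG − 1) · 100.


AA = (1.054 − 1.007)/(1.054 − 1) · 100

87.0370 %


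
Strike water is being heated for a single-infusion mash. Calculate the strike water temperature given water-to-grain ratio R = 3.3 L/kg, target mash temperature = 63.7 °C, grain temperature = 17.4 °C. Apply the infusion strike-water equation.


T_strike = (0.41/R)·(T_mash − T_grain) + T_mash
T_strike = (0.41/3.3)·(63.7 − 17.4) + 63.7

69.4524 °C


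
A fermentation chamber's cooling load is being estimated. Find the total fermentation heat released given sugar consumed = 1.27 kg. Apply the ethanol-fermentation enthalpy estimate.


Q = m_sugar · 590 kJ/kg
Q = 1.27 · 590

749.3000 kJ


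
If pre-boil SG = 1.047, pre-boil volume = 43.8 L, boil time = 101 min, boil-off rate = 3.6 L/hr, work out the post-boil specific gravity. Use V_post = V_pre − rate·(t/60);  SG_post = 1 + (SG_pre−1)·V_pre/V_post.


V_post = 43.8 − 3.6·(101/60) = 37.7400
SG_post = 1 + (1.047 − 1)·43.8/37.7400

1.0545
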